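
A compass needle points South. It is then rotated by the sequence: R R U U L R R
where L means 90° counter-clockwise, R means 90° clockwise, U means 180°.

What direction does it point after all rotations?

Answer: Final heading: East

Derivation:
Start: South
  R (right (90° clockwise)) -> West
  R (right (90° clockwise)) -> North
  U (U-turn (180°)) -> South
  U (U-turn (180°)) -> North
  L (left (90° counter-clockwise)) -> West
  R (right (90° clockwise)) -> North
  R (right (90° clockwise)) -> East
Final: East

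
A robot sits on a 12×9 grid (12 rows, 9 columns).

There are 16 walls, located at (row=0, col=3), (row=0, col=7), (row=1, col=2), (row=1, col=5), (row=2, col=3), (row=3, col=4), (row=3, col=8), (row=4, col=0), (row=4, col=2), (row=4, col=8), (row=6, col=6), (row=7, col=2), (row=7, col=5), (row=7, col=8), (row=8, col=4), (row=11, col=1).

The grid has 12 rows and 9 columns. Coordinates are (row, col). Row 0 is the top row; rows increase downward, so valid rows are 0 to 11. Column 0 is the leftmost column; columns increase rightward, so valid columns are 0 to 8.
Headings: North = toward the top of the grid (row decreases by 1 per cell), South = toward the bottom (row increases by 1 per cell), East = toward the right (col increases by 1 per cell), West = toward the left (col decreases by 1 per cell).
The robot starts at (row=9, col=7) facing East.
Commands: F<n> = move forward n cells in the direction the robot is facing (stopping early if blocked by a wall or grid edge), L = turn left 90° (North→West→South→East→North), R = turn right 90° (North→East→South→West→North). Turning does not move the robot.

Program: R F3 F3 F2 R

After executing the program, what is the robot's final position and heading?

Start: (row=9, col=7), facing East
  R: turn right, now facing South
  F3: move forward 2/3 (blocked), now at (row=11, col=7)
  F3: move forward 0/3 (blocked), now at (row=11, col=7)
  F2: move forward 0/2 (blocked), now at (row=11, col=7)
  R: turn right, now facing West
Final: (row=11, col=7), facing West

Answer: Final position: (row=11, col=7), facing West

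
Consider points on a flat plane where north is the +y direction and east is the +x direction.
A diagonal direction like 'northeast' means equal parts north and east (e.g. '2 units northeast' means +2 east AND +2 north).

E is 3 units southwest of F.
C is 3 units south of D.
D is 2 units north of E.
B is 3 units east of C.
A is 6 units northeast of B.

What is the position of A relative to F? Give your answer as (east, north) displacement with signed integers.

Answer: A is at (east=6, north=2) relative to F.

Derivation:
Place F at the origin (east=0, north=0).
  E is 3 units southwest of F: delta (east=-3, north=-3); E at (east=-3, north=-3).
  D is 2 units north of E: delta (east=+0, north=+2); D at (east=-3, north=-1).
  C is 3 units south of D: delta (east=+0, north=-3); C at (east=-3, north=-4).
  B is 3 units east of C: delta (east=+3, north=+0); B at (east=0, north=-4).
  A is 6 units northeast of B: delta (east=+6, north=+6); A at (east=6, north=2).
Therefore A relative to F: (east=6, north=2).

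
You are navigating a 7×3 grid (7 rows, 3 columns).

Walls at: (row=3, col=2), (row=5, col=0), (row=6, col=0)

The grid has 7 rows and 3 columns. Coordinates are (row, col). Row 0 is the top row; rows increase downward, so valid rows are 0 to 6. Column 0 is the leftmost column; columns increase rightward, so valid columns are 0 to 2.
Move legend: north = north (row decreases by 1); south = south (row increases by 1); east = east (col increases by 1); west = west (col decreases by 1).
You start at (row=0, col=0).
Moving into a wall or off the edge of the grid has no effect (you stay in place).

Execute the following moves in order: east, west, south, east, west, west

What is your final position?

Start: (row=0, col=0)
  east (east): (row=0, col=0) -> (row=0, col=1)
  west (west): (row=0, col=1) -> (row=0, col=0)
  south (south): (row=0, col=0) -> (row=1, col=0)
  east (east): (row=1, col=0) -> (row=1, col=1)
  west (west): (row=1, col=1) -> (row=1, col=0)
  west (west): blocked, stay at (row=1, col=0)
Final: (row=1, col=0)

Answer: Final position: (row=1, col=0)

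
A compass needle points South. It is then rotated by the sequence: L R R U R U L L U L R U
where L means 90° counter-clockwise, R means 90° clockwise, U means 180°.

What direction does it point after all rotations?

Answer: Final heading: South

Derivation:
Start: South
  L (left (90° counter-clockwise)) -> East
  R (right (90° clockwise)) -> South
  R (right (90° clockwise)) -> West
  U (U-turn (180°)) -> East
  R (right (90° clockwise)) -> South
  U (U-turn (180°)) -> North
  L (left (90° counter-clockwise)) -> West
  L (left (90° counter-clockwise)) -> South
  U (U-turn (180°)) -> North
  L (left (90° counter-clockwise)) -> West
  R (right (90° clockwise)) -> North
  U (U-turn (180°)) -> South
Final: South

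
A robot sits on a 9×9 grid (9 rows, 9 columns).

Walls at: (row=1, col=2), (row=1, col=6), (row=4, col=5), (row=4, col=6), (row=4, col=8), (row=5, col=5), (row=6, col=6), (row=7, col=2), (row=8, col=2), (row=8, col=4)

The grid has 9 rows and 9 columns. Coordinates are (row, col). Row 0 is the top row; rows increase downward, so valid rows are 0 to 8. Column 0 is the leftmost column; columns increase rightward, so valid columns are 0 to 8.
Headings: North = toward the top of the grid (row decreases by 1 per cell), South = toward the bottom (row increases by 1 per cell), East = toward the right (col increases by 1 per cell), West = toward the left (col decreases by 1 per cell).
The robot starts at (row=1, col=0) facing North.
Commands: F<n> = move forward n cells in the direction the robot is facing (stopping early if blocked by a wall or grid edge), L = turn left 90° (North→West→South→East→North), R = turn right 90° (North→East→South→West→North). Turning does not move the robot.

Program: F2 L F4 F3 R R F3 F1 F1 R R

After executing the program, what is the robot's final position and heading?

Answer: Final position: (row=0, col=5), facing West

Derivation:
Start: (row=1, col=0), facing North
  F2: move forward 1/2 (blocked), now at (row=0, col=0)
  L: turn left, now facing West
  F4: move forward 0/4 (blocked), now at (row=0, col=0)
  F3: move forward 0/3 (blocked), now at (row=0, col=0)
  R: turn right, now facing North
  R: turn right, now facing East
  F3: move forward 3, now at (row=0, col=3)
  F1: move forward 1, now at (row=0, col=4)
  F1: move forward 1, now at (row=0, col=5)
  R: turn right, now facing South
  R: turn right, now facing West
Final: (row=0, col=5), facing West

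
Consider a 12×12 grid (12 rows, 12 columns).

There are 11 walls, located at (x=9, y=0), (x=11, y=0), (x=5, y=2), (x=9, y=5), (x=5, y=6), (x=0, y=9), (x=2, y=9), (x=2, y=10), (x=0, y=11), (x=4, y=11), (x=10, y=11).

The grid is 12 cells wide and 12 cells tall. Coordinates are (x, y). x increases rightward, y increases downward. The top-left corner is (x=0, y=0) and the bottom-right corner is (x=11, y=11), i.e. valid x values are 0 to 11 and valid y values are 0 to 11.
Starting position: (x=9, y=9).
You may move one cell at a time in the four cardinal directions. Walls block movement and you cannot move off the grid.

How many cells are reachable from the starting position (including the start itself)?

Answer: Reachable cells: 133

Derivation:
BFS flood-fill from (x=9, y=9):
  Distance 0: (x=9, y=9)
  Distance 1: (x=9, y=8), (x=8, y=9), (x=10, y=9), (x=9, y=10)
  Distance 2: (x=9, y=7), (x=8, y=8), (x=10, y=8), (x=7, y=9), (x=11, y=9), (x=8, y=10), (x=10, y=10), (x=9, y=11)
  Distance 3: (x=9, y=6), (x=8, y=7), (x=10, y=7), (x=7, y=8), (x=11, y=8), (x=6, y=9), (x=7, y=10), (x=11, y=10), (x=8, y=11)
  Distance 4: (x=8, y=6), (x=10, y=6), (x=7, y=7), (x=11, y=7), (x=6, y=8), (x=5, y=9), (x=6, y=10), (x=7, y=11), (x=11, y=11)
  Distance 5: (x=8, y=5), (x=10, y=5), (x=7, y=6), (x=11, y=6), (x=6, y=7), (x=5, y=8), (x=4, y=9), (x=5, y=10), (x=6, y=11)
  Distance 6: (x=8, y=4), (x=10, y=4), (x=7, y=5), (x=11, y=5), (x=6, y=6), (x=5, y=7), (x=4, y=8), (x=3, y=9), (x=4, y=10), (x=5, y=11)
  Distance 7: (x=8, y=3), (x=10, y=3), (x=7, y=4), (x=9, y=4), (x=11, y=4), (x=6, y=5), (x=4, y=7), (x=3, y=8), (x=3, y=10)
  Distance 8: (x=8, y=2), (x=10, y=2), (x=7, y=3), (x=9, y=3), (x=11, y=3), (x=6, y=4), (x=5, y=5), (x=4, y=6), (x=3, y=7), (x=2, y=8), (x=3, y=11)
  Distance 9: (x=8, y=1), (x=10, y=1), (x=7, y=2), (x=9, y=2), (x=11, y=2), (x=6, y=3), (x=5, y=4), (x=4, y=5), (x=3, y=6), (x=2, y=7), (x=1, y=8), (x=2, y=11)
  Distance 10: (x=8, y=0), (x=10, y=0), (x=7, y=1), (x=9, y=1), (x=11, y=1), (x=6, y=2), (x=5, y=3), (x=4, y=4), (x=3, y=5), (x=2, y=6), (x=1, y=7), (x=0, y=8), (x=1, y=9), (x=1, y=11)
  Distance 11: (x=7, y=0), (x=6, y=1), (x=4, y=3), (x=3, y=4), (x=2, y=5), (x=1, y=6), (x=0, y=7), (x=1, y=10)
  Distance 12: (x=6, y=0), (x=5, y=1), (x=4, y=2), (x=3, y=3), (x=2, y=4), (x=1, y=5), (x=0, y=6), (x=0, y=10)
  Distance 13: (x=5, y=0), (x=4, y=1), (x=3, y=2), (x=2, y=3), (x=1, y=4), (x=0, y=5)
  Distance 14: (x=4, y=0), (x=3, y=1), (x=2, y=2), (x=1, y=3), (x=0, y=4)
  Distance 15: (x=3, y=0), (x=2, y=1), (x=1, y=2), (x=0, y=3)
  Distance 16: (x=2, y=0), (x=1, y=1), (x=0, y=2)
  Distance 17: (x=1, y=0), (x=0, y=1)
  Distance 18: (x=0, y=0)
Total reachable: 133 (grid has 133 open cells total)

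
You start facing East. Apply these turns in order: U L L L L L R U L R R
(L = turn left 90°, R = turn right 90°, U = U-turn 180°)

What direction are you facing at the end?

Start: East
  U (U-turn (180°)) -> West
  L (left (90° counter-clockwise)) -> South
  L (left (90° counter-clockwise)) -> East
  L (left (90° counter-clockwise)) -> North
  L (left (90° counter-clockwise)) -> West
  L (left (90° counter-clockwise)) -> South
  R (right (90° clockwise)) -> West
  U (U-turn (180°)) -> East
  L (left (90° counter-clockwise)) -> North
  R (right (90° clockwise)) -> East
  R (right (90° clockwise)) -> South
Final: South

Answer: Final heading: South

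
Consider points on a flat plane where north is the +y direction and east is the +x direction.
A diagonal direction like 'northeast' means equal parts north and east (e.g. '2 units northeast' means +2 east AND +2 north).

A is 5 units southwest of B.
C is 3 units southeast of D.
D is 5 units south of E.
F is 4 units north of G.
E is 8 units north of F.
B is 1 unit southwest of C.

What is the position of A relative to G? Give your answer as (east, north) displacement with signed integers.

Answer: A is at (east=-3, north=-2) relative to G.

Derivation:
Place G at the origin (east=0, north=0).
  F is 4 units north of G: delta (east=+0, north=+4); F at (east=0, north=4).
  E is 8 units north of F: delta (east=+0, north=+8); E at (east=0, north=12).
  D is 5 units south of E: delta (east=+0, north=-5); D at (east=0, north=7).
  C is 3 units southeast of D: delta (east=+3, north=-3); C at (east=3, north=4).
  B is 1 unit southwest of C: delta (east=-1, north=-1); B at (east=2, north=3).
  A is 5 units southwest of B: delta (east=-5, north=-5); A at (east=-3, north=-2).
Therefore A relative to G: (east=-3, north=-2).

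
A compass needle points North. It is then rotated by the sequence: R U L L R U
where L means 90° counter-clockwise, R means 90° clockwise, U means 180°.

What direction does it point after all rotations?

Start: North
  R (right (90° clockwise)) -> East
  U (U-turn (180°)) -> West
  L (left (90° counter-clockwise)) -> South
  L (left (90° counter-clockwise)) -> East
  R (right (90° clockwise)) -> South
  U (U-turn (180°)) -> North
Final: North

Answer: Final heading: North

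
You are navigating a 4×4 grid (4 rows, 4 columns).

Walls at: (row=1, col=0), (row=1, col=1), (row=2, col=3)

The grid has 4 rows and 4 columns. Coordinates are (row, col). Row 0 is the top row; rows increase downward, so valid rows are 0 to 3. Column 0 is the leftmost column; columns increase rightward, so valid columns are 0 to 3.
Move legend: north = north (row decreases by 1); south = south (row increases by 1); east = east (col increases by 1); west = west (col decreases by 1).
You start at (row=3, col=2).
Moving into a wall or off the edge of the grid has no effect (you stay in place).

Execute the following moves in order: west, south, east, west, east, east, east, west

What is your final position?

Start: (row=3, col=2)
  west (west): (row=3, col=2) -> (row=3, col=1)
  south (south): blocked, stay at (row=3, col=1)
  east (east): (row=3, col=1) -> (row=3, col=2)
  west (west): (row=3, col=2) -> (row=3, col=1)
  east (east): (row=3, col=1) -> (row=3, col=2)
  east (east): (row=3, col=2) -> (row=3, col=3)
  east (east): blocked, stay at (row=3, col=3)
  west (west): (row=3, col=3) -> (row=3, col=2)
Final: (row=3, col=2)

Answer: Final position: (row=3, col=2)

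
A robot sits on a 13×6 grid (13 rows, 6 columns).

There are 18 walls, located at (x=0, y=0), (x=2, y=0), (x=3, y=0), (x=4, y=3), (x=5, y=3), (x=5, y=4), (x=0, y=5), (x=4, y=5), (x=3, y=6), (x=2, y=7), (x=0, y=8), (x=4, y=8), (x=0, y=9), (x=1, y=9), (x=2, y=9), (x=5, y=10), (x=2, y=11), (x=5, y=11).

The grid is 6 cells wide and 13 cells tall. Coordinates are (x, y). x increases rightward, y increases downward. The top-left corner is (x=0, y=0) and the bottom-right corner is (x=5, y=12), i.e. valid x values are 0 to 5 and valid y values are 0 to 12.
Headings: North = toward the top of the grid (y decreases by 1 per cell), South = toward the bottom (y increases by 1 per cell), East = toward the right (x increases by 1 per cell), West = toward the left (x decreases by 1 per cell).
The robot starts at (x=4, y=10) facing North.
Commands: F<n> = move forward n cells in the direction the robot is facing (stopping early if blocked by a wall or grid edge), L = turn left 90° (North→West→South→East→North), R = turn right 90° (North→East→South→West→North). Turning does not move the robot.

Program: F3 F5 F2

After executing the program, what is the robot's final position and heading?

Answer: Final position: (x=4, y=9), facing North

Derivation:
Start: (x=4, y=10), facing North
  F3: move forward 1/3 (blocked), now at (x=4, y=9)
  F5: move forward 0/5 (blocked), now at (x=4, y=9)
  F2: move forward 0/2 (blocked), now at (x=4, y=9)
Final: (x=4, y=9), facing North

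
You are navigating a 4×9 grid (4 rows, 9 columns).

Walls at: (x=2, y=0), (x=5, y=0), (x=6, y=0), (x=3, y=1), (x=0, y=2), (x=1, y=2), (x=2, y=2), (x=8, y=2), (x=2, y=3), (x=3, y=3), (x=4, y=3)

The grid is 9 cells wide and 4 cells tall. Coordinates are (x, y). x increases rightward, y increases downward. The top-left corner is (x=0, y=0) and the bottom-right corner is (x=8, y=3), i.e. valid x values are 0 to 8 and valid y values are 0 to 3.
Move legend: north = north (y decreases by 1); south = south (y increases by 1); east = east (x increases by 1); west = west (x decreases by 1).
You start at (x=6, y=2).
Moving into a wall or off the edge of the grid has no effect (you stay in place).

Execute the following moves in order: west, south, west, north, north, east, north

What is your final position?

Start: (x=6, y=2)
  west (west): (x=6, y=2) -> (x=5, y=2)
  south (south): (x=5, y=2) -> (x=5, y=3)
  west (west): blocked, stay at (x=5, y=3)
  north (north): (x=5, y=3) -> (x=5, y=2)
  north (north): (x=5, y=2) -> (x=5, y=1)
  east (east): (x=5, y=1) -> (x=6, y=1)
  north (north): blocked, stay at (x=6, y=1)
Final: (x=6, y=1)

Answer: Final position: (x=6, y=1)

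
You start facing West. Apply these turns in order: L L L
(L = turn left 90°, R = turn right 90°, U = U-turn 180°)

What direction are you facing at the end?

Start: West
  L (left (90° counter-clockwise)) -> South
  L (left (90° counter-clockwise)) -> East
  L (left (90° counter-clockwise)) -> North
Final: North

Answer: Final heading: North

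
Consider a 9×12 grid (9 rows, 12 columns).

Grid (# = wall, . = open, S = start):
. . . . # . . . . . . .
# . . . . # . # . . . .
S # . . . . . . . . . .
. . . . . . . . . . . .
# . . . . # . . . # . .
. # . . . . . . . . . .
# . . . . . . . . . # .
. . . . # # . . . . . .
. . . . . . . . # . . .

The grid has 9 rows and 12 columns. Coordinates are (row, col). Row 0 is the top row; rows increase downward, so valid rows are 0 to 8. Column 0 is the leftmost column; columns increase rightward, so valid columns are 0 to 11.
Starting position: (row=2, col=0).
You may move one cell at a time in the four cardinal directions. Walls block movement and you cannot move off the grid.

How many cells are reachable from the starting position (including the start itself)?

Answer: Reachable cells: 93

Derivation:
BFS flood-fill from (row=2, col=0):
  Distance 0: (row=2, col=0)
  Distance 1: (row=3, col=0)
  Distance 2: (row=3, col=1)
  Distance 3: (row=3, col=2), (row=4, col=1)
  Distance 4: (row=2, col=2), (row=3, col=3), (row=4, col=2)
  Distance 5: (row=1, col=2), (row=2, col=3), (row=3, col=4), (row=4, col=3), (row=5, col=2)
  Distance 6: (row=0, col=2), (row=1, col=1), (row=1, col=3), (row=2, col=4), (row=3, col=5), (row=4, col=4), (row=5, col=3), (row=6, col=2)
  Distance 7: (row=0, col=1), (row=0, col=3), (row=1, col=4), (row=2, col=5), (row=3, col=6), (row=5, col=4), (row=6, col=1), (row=6, col=3), (row=7, col=2)
  Distance 8: (row=0, col=0), (row=2, col=6), (row=3, col=7), (row=4, col=6), (row=5, col=5), (row=6, col=4), (row=7, col=1), (row=7, col=3), (row=8, col=2)
  Distance 9: (row=1, col=6), (row=2, col=7), (row=3, col=8), (row=4, col=7), (row=5, col=6), (row=6, col=5), (row=7, col=0), (row=8, col=1), (row=8, col=3)
  Distance 10: (row=0, col=6), (row=2, col=8), (row=3, col=9), (row=4, col=8), (row=5, col=7), (row=6, col=6), (row=8, col=0), (row=8, col=4)
  Distance 11: (row=0, col=5), (row=0, col=7), (row=1, col=8), (row=2, col=9), (row=3, col=10), (row=5, col=8), (row=6, col=7), (row=7, col=6), (row=8, col=5)
  Distance 12: (row=0, col=8), (row=1, col=9), (row=2, col=10), (row=3, col=11), (row=4, col=10), (row=5, col=9), (row=6, col=8), (row=7, col=7), (row=8, col=6)
  Distance 13: (row=0, col=9), (row=1, col=10), (row=2, col=11), (row=4, col=11), (row=5, col=10), (row=6, col=9), (row=7, col=8), (row=8, col=7)
  Distance 14: (row=0, col=10), (row=1, col=11), (row=5, col=11), (row=7, col=9)
  Distance 15: (row=0, col=11), (row=6, col=11), (row=7, col=10), (row=8, col=9)
  Distance 16: (row=7, col=11), (row=8, col=10)
  Distance 17: (row=8, col=11)
Total reachable: 93 (grid has 94 open cells total)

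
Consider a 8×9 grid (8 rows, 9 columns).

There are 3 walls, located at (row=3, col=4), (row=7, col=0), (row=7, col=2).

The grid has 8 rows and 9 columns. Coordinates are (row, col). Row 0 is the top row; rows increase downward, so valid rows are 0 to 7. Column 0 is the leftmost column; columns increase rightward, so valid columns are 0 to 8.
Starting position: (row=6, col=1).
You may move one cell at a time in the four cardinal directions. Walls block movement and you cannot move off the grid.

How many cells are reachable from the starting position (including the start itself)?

BFS flood-fill from (row=6, col=1):
  Distance 0: (row=6, col=1)
  Distance 1: (row=5, col=1), (row=6, col=0), (row=6, col=2), (row=7, col=1)
  Distance 2: (row=4, col=1), (row=5, col=0), (row=5, col=2), (row=6, col=3)
  Distance 3: (row=3, col=1), (row=4, col=0), (row=4, col=2), (row=5, col=3), (row=6, col=4), (row=7, col=3)
  Distance 4: (row=2, col=1), (row=3, col=0), (row=3, col=2), (row=4, col=3), (row=5, col=4), (row=6, col=5), (row=7, col=4)
  Distance 5: (row=1, col=1), (row=2, col=0), (row=2, col=2), (row=3, col=3), (row=4, col=4), (row=5, col=5), (row=6, col=6), (row=7, col=5)
  Distance 6: (row=0, col=1), (row=1, col=0), (row=1, col=2), (row=2, col=3), (row=4, col=5), (row=5, col=6), (row=6, col=7), (row=7, col=6)
  Distance 7: (row=0, col=0), (row=0, col=2), (row=1, col=3), (row=2, col=4), (row=3, col=5), (row=4, col=6), (row=5, col=7), (row=6, col=8), (row=7, col=7)
  Distance 8: (row=0, col=3), (row=1, col=4), (row=2, col=5), (row=3, col=6), (row=4, col=7), (row=5, col=8), (row=7, col=8)
  Distance 9: (row=0, col=4), (row=1, col=5), (row=2, col=6), (row=3, col=7), (row=4, col=8)
  Distance 10: (row=0, col=5), (row=1, col=6), (row=2, col=7), (row=3, col=8)
  Distance 11: (row=0, col=6), (row=1, col=7), (row=2, col=8)
  Distance 12: (row=0, col=7), (row=1, col=8)
  Distance 13: (row=0, col=8)
Total reachable: 69 (grid has 69 open cells total)

Answer: Reachable cells: 69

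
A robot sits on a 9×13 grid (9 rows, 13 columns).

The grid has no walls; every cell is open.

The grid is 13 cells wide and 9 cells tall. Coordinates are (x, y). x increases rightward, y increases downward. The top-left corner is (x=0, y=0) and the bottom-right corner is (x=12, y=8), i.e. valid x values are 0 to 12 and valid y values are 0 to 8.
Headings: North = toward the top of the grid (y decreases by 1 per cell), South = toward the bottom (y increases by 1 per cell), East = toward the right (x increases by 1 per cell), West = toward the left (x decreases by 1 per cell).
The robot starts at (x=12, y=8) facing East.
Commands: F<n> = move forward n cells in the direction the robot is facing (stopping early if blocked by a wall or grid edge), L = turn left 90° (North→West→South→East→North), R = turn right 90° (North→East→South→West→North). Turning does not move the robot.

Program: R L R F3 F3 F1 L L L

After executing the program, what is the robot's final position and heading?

Start: (x=12, y=8), facing East
  R: turn right, now facing South
  L: turn left, now facing East
  R: turn right, now facing South
  F3: move forward 0/3 (blocked), now at (x=12, y=8)
  F3: move forward 0/3 (blocked), now at (x=12, y=8)
  F1: move forward 0/1 (blocked), now at (x=12, y=8)
  L: turn left, now facing East
  L: turn left, now facing North
  L: turn left, now facing West
Final: (x=12, y=8), facing West

Answer: Final position: (x=12, y=8), facing West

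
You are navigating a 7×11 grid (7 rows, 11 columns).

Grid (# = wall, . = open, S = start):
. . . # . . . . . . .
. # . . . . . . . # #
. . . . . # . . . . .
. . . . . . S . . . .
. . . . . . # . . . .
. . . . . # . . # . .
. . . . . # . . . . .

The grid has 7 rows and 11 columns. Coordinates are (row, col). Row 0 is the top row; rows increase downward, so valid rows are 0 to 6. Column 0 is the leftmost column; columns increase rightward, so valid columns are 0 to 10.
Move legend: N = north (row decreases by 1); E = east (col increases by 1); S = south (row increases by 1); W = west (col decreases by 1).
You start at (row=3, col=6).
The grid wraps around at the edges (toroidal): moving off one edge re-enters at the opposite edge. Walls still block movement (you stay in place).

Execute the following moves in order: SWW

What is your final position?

Start: (row=3, col=6)
  S (south): blocked, stay at (row=3, col=6)
  W (west): (row=3, col=6) -> (row=3, col=5)
  W (west): (row=3, col=5) -> (row=3, col=4)
Final: (row=3, col=4)

Answer: Final position: (row=3, col=4)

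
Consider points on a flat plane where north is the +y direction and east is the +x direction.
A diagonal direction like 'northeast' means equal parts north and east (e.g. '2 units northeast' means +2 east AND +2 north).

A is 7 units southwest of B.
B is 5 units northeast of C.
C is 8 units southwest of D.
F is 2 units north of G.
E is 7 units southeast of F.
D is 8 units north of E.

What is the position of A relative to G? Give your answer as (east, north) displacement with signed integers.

Place G at the origin (east=0, north=0).
  F is 2 units north of G: delta (east=+0, north=+2); F at (east=0, north=2).
  E is 7 units southeast of F: delta (east=+7, north=-7); E at (east=7, north=-5).
  D is 8 units north of E: delta (east=+0, north=+8); D at (east=7, north=3).
  C is 8 units southwest of D: delta (east=-8, north=-8); C at (east=-1, north=-5).
  B is 5 units northeast of C: delta (east=+5, north=+5); B at (east=4, north=0).
  A is 7 units southwest of B: delta (east=-7, north=-7); A at (east=-3, north=-7).
Therefore A relative to G: (east=-3, north=-7).

Answer: A is at (east=-3, north=-7) relative to G.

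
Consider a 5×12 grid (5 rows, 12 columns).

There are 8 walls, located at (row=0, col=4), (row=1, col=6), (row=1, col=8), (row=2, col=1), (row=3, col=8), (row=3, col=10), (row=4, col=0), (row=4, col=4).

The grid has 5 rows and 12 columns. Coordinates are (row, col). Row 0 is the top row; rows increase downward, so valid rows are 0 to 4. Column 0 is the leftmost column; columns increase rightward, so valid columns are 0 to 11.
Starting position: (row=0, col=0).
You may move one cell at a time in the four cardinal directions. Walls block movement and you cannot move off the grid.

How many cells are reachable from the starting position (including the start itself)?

Answer: Reachable cells: 52

Derivation:
BFS flood-fill from (row=0, col=0):
  Distance 0: (row=0, col=0)
  Distance 1: (row=0, col=1), (row=1, col=0)
  Distance 2: (row=0, col=2), (row=1, col=1), (row=2, col=0)
  Distance 3: (row=0, col=3), (row=1, col=2), (row=3, col=0)
  Distance 4: (row=1, col=3), (row=2, col=2), (row=3, col=1)
  Distance 5: (row=1, col=4), (row=2, col=3), (row=3, col=2), (row=4, col=1)
  Distance 6: (row=1, col=5), (row=2, col=4), (row=3, col=3), (row=4, col=2)
  Distance 7: (row=0, col=5), (row=2, col=5), (row=3, col=4), (row=4, col=3)
  Distance 8: (row=0, col=6), (row=2, col=6), (row=3, col=5)
  Distance 9: (row=0, col=7), (row=2, col=7), (row=3, col=6), (row=4, col=5)
  Distance 10: (row=0, col=8), (row=1, col=7), (row=2, col=8), (row=3, col=7), (row=4, col=6)
  Distance 11: (row=0, col=9), (row=2, col=9), (row=4, col=7)
  Distance 12: (row=0, col=10), (row=1, col=9), (row=2, col=10), (row=3, col=9), (row=4, col=8)
  Distance 13: (row=0, col=11), (row=1, col=10), (row=2, col=11), (row=4, col=9)
  Distance 14: (row=1, col=11), (row=3, col=11), (row=4, col=10)
  Distance 15: (row=4, col=11)
Total reachable: 52 (grid has 52 open cells total)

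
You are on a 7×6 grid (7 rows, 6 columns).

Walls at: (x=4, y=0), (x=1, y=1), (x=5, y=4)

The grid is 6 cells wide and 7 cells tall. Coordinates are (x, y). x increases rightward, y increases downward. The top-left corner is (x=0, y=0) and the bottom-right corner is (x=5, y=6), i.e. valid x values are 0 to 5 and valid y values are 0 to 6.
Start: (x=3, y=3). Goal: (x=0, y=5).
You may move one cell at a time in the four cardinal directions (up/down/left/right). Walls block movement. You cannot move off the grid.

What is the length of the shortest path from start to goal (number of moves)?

Answer: Shortest path length: 5

Derivation:
BFS from (x=3, y=3) until reaching (x=0, y=5):
  Distance 0: (x=3, y=3)
  Distance 1: (x=3, y=2), (x=2, y=3), (x=4, y=3), (x=3, y=4)
  Distance 2: (x=3, y=1), (x=2, y=2), (x=4, y=2), (x=1, y=3), (x=5, y=3), (x=2, y=4), (x=4, y=4), (x=3, y=5)
  Distance 3: (x=3, y=0), (x=2, y=1), (x=4, y=1), (x=1, y=2), (x=5, y=2), (x=0, y=3), (x=1, y=4), (x=2, y=5), (x=4, y=5), (x=3, y=6)
  Distance 4: (x=2, y=0), (x=5, y=1), (x=0, y=2), (x=0, y=4), (x=1, y=5), (x=5, y=5), (x=2, y=6), (x=4, y=6)
  Distance 5: (x=1, y=0), (x=5, y=0), (x=0, y=1), (x=0, y=5), (x=1, y=6), (x=5, y=6)  <- goal reached here
One shortest path (5 moves): (x=3, y=3) -> (x=2, y=3) -> (x=1, y=3) -> (x=0, y=3) -> (x=0, y=4) -> (x=0, y=5)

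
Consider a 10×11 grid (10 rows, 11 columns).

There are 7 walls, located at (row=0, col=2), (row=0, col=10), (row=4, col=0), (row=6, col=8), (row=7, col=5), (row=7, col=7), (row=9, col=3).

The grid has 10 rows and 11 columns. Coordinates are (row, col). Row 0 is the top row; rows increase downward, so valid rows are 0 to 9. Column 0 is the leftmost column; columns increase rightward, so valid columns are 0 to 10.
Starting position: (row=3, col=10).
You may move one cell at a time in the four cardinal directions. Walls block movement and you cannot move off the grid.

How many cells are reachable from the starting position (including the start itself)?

Answer: Reachable cells: 103

Derivation:
BFS flood-fill from (row=3, col=10):
  Distance 0: (row=3, col=10)
  Distance 1: (row=2, col=10), (row=3, col=9), (row=4, col=10)
  Distance 2: (row=1, col=10), (row=2, col=9), (row=3, col=8), (row=4, col=9), (row=5, col=10)
  Distance 3: (row=1, col=9), (row=2, col=8), (row=3, col=7), (row=4, col=8), (row=5, col=9), (row=6, col=10)
  Distance 4: (row=0, col=9), (row=1, col=8), (row=2, col=7), (row=3, col=6), (row=4, col=7), (row=5, col=8), (row=6, col=9), (row=7, col=10)
  Distance 5: (row=0, col=8), (row=1, col=7), (row=2, col=6), (row=3, col=5), (row=4, col=6), (row=5, col=7), (row=7, col=9), (row=8, col=10)
  Distance 6: (row=0, col=7), (row=1, col=6), (row=2, col=5), (row=3, col=4), (row=4, col=5), (row=5, col=6), (row=6, col=7), (row=7, col=8), (row=8, col=9), (row=9, col=10)
  Distance 7: (row=0, col=6), (row=1, col=5), (row=2, col=4), (row=3, col=3), (row=4, col=4), (row=5, col=5), (row=6, col=6), (row=8, col=8), (row=9, col=9)
  Distance 8: (row=0, col=5), (row=1, col=4), (row=2, col=3), (row=3, col=2), (row=4, col=3), (row=5, col=4), (row=6, col=5), (row=7, col=6), (row=8, col=7), (row=9, col=8)
  Distance 9: (row=0, col=4), (row=1, col=3), (row=2, col=2), (row=3, col=1), (row=4, col=2), (row=5, col=3), (row=6, col=4), (row=8, col=6), (row=9, col=7)
  Distance 10: (row=0, col=3), (row=1, col=2), (row=2, col=1), (row=3, col=0), (row=4, col=1), (row=5, col=2), (row=6, col=3), (row=7, col=4), (row=8, col=5), (row=9, col=6)
  Distance 11: (row=1, col=1), (row=2, col=0), (row=5, col=1), (row=6, col=2), (row=7, col=3), (row=8, col=4), (row=9, col=5)
  Distance 12: (row=0, col=1), (row=1, col=0), (row=5, col=0), (row=6, col=1), (row=7, col=2), (row=8, col=3), (row=9, col=4)
  Distance 13: (row=0, col=0), (row=6, col=0), (row=7, col=1), (row=8, col=2)
  Distance 14: (row=7, col=0), (row=8, col=1), (row=9, col=2)
  Distance 15: (row=8, col=0), (row=9, col=1)
  Distance 16: (row=9, col=0)
Total reachable: 103 (grid has 103 open cells total)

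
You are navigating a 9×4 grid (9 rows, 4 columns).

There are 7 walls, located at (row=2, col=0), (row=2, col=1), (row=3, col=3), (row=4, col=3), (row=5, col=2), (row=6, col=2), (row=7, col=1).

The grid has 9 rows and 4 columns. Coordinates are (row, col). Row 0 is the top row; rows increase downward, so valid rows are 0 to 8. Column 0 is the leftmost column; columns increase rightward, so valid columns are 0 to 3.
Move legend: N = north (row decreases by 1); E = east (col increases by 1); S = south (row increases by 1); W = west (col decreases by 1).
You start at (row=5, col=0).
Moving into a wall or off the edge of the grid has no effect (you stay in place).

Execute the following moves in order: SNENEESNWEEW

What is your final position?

Answer: Final position: (row=3, col=1)

Derivation:
Start: (row=5, col=0)
  S (south): (row=5, col=0) -> (row=6, col=0)
  N (north): (row=6, col=0) -> (row=5, col=0)
  E (east): (row=5, col=0) -> (row=5, col=1)
  N (north): (row=5, col=1) -> (row=4, col=1)
  E (east): (row=4, col=1) -> (row=4, col=2)
  E (east): blocked, stay at (row=4, col=2)
  S (south): blocked, stay at (row=4, col=2)
  N (north): (row=4, col=2) -> (row=3, col=2)
  W (west): (row=3, col=2) -> (row=3, col=1)
  E (east): (row=3, col=1) -> (row=3, col=2)
  E (east): blocked, stay at (row=3, col=2)
  W (west): (row=3, col=2) -> (row=3, col=1)
Final: (row=3, col=1)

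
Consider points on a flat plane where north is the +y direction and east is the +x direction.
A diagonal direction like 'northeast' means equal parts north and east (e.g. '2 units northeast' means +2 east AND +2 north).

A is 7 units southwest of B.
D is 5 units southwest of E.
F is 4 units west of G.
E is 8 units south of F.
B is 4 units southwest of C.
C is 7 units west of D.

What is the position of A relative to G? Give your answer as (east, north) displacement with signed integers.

Place G at the origin (east=0, north=0).
  F is 4 units west of G: delta (east=-4, north=+0); F at (east=-4, north=0).
  E is 8 units south of F: delta (east=+0, north=-8); E at (east=-4, north=-8).
  D is 5 units southwest of E: delta (east=-5, north=-5); D at (east=-9, north=-13).
  C is 7 units west of D: delta (east=-7, north=+0); C at (east=-16, north=-13).
  B is 4 units southwest of C: delta (east=-4, north=-4); B at (east=-20, north=-17).
  A is 7 units southwest of B: delta (east=-7, north=-7); A at (east=-27, north=-24).
Therefore A relative to G: (east=-27, north=-24).

Answer: A is at (east=-27, north=-24) relative to G.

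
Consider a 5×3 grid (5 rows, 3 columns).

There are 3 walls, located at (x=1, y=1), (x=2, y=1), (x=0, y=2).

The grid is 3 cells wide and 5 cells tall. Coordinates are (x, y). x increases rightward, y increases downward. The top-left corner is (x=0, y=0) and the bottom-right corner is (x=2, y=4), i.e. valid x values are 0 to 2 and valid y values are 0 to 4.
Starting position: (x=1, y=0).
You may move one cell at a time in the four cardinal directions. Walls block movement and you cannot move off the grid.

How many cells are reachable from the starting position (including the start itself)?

BFS flood-fill from (x=1, y=0):
  Distance 0: (x=1, y=0)
  Distance 1: (x=0, y=0), (x=2, y=0)
  Distance 2: (x=0, y=1)
Total reachable: 4 (grid has 12 open cells total)

Answer: Reachable cells: 4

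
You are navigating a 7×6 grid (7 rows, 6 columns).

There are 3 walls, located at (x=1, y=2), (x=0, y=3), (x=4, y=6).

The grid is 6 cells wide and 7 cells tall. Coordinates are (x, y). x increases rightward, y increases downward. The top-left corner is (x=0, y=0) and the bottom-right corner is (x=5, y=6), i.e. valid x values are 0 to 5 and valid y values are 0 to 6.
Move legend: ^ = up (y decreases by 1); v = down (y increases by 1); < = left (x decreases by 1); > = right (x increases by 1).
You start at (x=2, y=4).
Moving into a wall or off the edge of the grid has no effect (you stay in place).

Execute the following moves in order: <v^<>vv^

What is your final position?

Answer: Final position: (x=1, y=5)

Derivation:
Start: (x=2, y=4)
  < (left): (x=2, y=4) -> (x=1, y=4)
  v (down): (x=1, y=4) -> (x=1, y=5)
  ^ (up): (x=1, y=5) -> (x=1, y=4)
  < (left): (x=1, y=4) -> (x=0, y=4)
  > (right): (x=0, y=4) -> (x=1, y=4)
  v (down): (x=1, y=4) -> (x=1, y=5)
  v (down): (x=1, y=5) -> (x=1, y=6)
  ^ (up): (x=1, y=6) -> (x=1, y=5)
Final: (x=1, y=5)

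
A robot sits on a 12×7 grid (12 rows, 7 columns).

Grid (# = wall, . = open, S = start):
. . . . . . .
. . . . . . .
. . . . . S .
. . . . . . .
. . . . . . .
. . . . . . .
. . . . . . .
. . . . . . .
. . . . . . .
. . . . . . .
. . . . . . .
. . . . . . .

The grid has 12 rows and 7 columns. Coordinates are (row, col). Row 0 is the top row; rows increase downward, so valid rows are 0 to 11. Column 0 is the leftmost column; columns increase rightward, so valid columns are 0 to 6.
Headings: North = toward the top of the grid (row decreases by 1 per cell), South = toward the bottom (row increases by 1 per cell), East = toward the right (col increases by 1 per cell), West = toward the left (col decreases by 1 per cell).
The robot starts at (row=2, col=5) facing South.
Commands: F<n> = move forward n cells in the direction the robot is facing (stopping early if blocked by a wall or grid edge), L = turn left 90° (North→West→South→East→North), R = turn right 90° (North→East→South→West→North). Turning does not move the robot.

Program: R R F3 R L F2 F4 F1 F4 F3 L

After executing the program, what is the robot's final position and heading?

Start: (row=2, col=5), facing South
  R: turn right, now facing West
  R: turn right, now facing North
  F3: move forward 2/3 (blocked), now at (row=0, col=5)
  R: turn right, now facing East
  L: turn left, now facing North
  F2: move forward 0/2 (blocked), now at (row=0, col=5)
  F4: move forward 0/4 (blocked), now at (row=0, col=5)
  F1: move forward 0/1 (blocked), now at (row=0, col=5)
  F4: move forward 0/4 (blocked), now at (row=0, col=5)
  F3: move forward 0/3 (blocked), now at (row=0, col=5)
  L: turn left, now facing West
Final: (row=0, col=5), facing West

Answer: Final position: (row=0, col=5), facing West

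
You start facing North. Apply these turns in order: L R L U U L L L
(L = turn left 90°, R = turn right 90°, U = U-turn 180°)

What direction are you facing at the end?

Answer: Final heading: North

Derivation:
Start: North
  L (left (90° counter-clockwise)) -> West
  R (right (90° clockwise)) -> North
  L (left (90° counter-clockwise)) -> West
  U (U-turn (180°)) -> East
  U (U-turn (180°)) -> West
  L (left (90° counter-clockwise)) -> South
  L (left (90° counter-clockwise)) -> East
  L (left (90° counter-clockwise)) -> North
Final: North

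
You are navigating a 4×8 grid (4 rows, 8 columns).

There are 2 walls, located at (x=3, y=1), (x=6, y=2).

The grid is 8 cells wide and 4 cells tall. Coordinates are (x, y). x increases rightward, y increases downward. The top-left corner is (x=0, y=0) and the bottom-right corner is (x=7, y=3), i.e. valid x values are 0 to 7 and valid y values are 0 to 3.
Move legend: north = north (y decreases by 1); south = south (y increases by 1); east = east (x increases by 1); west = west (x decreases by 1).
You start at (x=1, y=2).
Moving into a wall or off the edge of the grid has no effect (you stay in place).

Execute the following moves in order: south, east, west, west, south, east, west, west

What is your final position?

Answer: Final position: (x=0, y=3)

Derivation:
Start: (x=1, y=2)
  south (south): (x=1, y=2) -> (x=1, y=3)
  east (east): (x=1, y=3) -> (x=2, y=3)
  west (west): (x=2, y=3) -> (x=1, y=3)
  west (west): (x=1, y=3) -> (x=0, y=3)
  south (south): blocked, stay at (x=0, y=3)
  east (east): (x=0, y=3) -> (x=1, y=3)
  west (west): (x=1, y=3) -> (x=0, y=3)
  west (west): blocked, stay at (x=0, y=3)
Final: (x=0, y=3)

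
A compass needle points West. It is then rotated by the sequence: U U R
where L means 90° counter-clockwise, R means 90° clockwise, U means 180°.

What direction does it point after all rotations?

Answer: Final heading: North

Derivation:
Start: West
  U (U-turn (180°)) -> East
  U (U-turn (180°)) -> West
  R (right (90° clockwise)) -> North
Final: North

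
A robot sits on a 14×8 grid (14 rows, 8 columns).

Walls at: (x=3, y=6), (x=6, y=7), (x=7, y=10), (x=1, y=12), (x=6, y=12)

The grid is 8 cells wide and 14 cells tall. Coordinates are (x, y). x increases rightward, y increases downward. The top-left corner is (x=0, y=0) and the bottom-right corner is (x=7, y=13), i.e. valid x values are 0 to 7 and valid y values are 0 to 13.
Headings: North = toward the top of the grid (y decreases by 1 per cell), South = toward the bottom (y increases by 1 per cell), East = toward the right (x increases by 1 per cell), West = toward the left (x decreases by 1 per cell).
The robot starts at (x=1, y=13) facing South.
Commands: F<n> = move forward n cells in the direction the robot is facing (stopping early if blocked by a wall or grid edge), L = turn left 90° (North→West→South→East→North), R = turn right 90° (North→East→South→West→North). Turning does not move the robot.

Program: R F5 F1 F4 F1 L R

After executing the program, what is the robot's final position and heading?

Start: (x=1, y=13), facing South
  R: turn right, now facing West
  F5: move forward 1/5 (blocked), now at (x=0, y=13)
  F1: move forward 0/1 (blocked), now at (x=0, y=13)
  F4: move forward 0/4 (blocked), now at (x=0, y=13)
  F1: move forward 0/1 (blocked), now at (x=0, y=13)
  L: turn left, now facing South
  R: turn right, now facing West
Final: (x=0, y=13), facing West

Answer: Final position: (x=0, y=13), facing West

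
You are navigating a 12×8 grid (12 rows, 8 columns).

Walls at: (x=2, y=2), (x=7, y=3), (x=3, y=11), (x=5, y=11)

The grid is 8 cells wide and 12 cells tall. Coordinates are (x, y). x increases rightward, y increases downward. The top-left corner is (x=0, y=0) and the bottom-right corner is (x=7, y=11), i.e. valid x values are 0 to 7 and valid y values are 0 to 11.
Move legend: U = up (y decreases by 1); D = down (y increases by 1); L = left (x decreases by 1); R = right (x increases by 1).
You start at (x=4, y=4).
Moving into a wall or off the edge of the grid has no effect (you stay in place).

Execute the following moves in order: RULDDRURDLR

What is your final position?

Start: (x=4, y=4)
  R (right): (x=4, y=4) -> (x=5, y=4)
  U (up): (x=5, y=4) -> (x=5, y=3)
  L (left): (x=5, y=3) -> (x=4, y=3)
  D (down): (x=4, y=3) -> (x=4, y=4)
  D (down): (x=4, y=4) -> (x=4, y=5)
  R (right): (x=4, y=5) -> (x=5, y=5)
  U (up): (x=5, y=5) -> (x=5, y=4)
  R (right): (x=5, y=4) -> (x=6, y=4)
  D (down): (x=6, y=4) -> (x=6, y=5)
  L (left): (x=6, y=5) -> (x=5, y=5)
  R (right): (x=5, y=5) -> (x=6, y=5)
Final: (x=6, y=5)

Answer: Final position: (x=6, y=5)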